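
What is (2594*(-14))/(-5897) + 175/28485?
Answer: 207098647/33595209 ≈ 6.1645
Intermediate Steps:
(2594*(-14))/(-5897) + 175/28485 = -36316*(-1/5897) + 175*(1/28485) = 36316/5897 + 35/5697 = 207098647/33595209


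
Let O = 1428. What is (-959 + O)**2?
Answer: 219961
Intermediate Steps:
(-959 + O)**2 = (-959 + 1428)**2 = 469**2 = 219961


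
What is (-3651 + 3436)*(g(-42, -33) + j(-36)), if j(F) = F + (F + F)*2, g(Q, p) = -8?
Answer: 40420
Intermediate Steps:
j(F) = 5*F (j(F) = F + (2*F)*2 = F + 4*F = 5*F)
(-3651 + 3436)*(g(-42, -33) + j(-36)) = (-3651 + 3436)*(-8 + 5*(-36)) = -215*(-8 - 180) = -215*(-188) = 40420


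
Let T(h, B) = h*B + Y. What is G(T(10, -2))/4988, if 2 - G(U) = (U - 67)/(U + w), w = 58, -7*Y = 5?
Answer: 284/325467 ≈ 0.00087259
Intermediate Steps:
Y = -5/7 (Y = -1/7*5 = -5/7 ≈ -0.71429)
T(h, B) = -5/7 + B*h (T(h, B) = h*B - 5/7 = B*h - 5/7 = -5/7 + B*h)
G(U) = 2 - (-67 + U)/(58 + U) (G(U) = 2 - (U - 67)/(U + 58) = 2 - (-67 + U)/(58 + U))
G(T(10, -2))/4988 = ((183 + (-5/7 - 2*10))/(58 + (-5/7 - 2*10)))/4988 = ((183 + (-5/7 - 20))/(58 + (-5/7 - 20)))*(1/4988) = ((183 - 145/7)/(58 - 145/7))*(1/4988) = ((1136/7)/(261/7))*(1/4988) = ((7/261)*(1136/7))*(1/4988) = (1136/261)*(1/4988) = 284/325467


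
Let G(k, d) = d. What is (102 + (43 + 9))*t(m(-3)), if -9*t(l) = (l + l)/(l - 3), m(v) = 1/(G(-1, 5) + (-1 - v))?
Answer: 77/45 ≈ 1.7111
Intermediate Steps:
m(v) = 1/(4 - v) (m(v) = 1/(5 + (-1 - v)) = 1/(4 - v))
t(l) = -2*l/(9*(-3 + l)) (t(l) = -(l + l)/(9*(l - 3)) = -2*l/(9*(-3 + l)))
(102 + (43 + 9))*t(m(-3)) = (102 + (43 + 9))*(-2*(-1/(-4 - 3))/(-27 + 9*(-1/(-4 - 3)))) = (102 + 52)*(-2*(-1/(-7))/(-27 + 9*(-1/(-7)))) = 154*(-2*(-1*(-⅐))/(-27 + 9*(-1*(-⅐)))) = 154*(-2*⅐/(-27 + 9*(⅐))) = 154*(-2*⅐/(-27 + 9/7)) = 154*(-2*⅐/(-180/7)) = 154*(-2*⅐*(-7/180)) = 154*(1/90) = 77/45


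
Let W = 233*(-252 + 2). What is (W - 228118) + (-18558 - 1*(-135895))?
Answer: -169031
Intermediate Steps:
W = -58250 (W = 233*(-250) = -58250)
(W - 228118) + (-18558 - 1*(-135895)) = (-58250 - 228118) + (-18558 - 1*(-135895)) = -286368 + (-18558 + 135895) = -286368 + 117337 = -169031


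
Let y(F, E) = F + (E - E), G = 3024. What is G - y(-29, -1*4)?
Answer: 3053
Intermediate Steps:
y(F, E) = F (y(F, E) = F + 0 = F)
G - y(-29, -1*4) = 3024 - 1*(-29) = 3024 + 29 = 3053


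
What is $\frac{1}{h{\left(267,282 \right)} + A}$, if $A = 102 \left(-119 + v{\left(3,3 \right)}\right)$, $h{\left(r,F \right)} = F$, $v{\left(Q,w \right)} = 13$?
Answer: $- \frac{1}{10530} \approx -9.4967 \cdot 10^{-5}$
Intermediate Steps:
$A = -10812$ ($A = 102 \left(-119 + 13\right) = 102 \left(-106\right) = -10812$)
$\frac{1}{h{\left(267,282 \right)} + A} = \frac{1}{282 - 10812} = \frac{1}{-10530} = - \frac{1}{10530}$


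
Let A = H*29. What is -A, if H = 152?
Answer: -4408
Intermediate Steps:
A = 4408 (A = 152*29 = 4408)
-A = -1*4408 = -4408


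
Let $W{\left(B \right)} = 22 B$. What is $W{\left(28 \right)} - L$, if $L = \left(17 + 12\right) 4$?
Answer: $500$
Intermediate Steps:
$L = 116$ ($L = 29 \cdot 4 = 116$)
$W{\left(28 \right)} - L = 22 \cdot 28 - 116 = 616 - 116 = 500$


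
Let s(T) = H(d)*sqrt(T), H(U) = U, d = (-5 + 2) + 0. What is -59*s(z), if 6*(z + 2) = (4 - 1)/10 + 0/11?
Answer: 177*I*sqrt(195)/10 ≈ 247.17*I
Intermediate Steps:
d = -3 (d = -3 + 0 = -3)
z = -39/20 (z = -2 + ((4 - 1)/10 + 0/11)/6 = -2 + (3*(1/10) + 0*(1/11))/6 = -2 + (3/10 + 0)/6 = -2 + (1/6)*(3/10) = -2 + 1/20 = -39/20 ≈ -1.9500)
s(T) = -3*sqrt(T)
-59*s(z) = -(-177)*sqrt(-39/20) = -(-177)*I*sqrt(195)/10 = 177*I*sqrt(195)/10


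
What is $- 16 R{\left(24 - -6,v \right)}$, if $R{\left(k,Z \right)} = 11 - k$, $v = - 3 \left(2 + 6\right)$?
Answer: $304$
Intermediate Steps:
$v = -24$ ($v = \left(-3\right) 8 = -24$)
$- 16 R{\left(24 - -6,v \right)} = - 16 \left(11 - \left(24 - -6\right)\right) = - 16 \left(11 - \left(24 + 6\right)\right) = - 16 \left(11 - 30\right) = \left(-16\right) \left(-19\right) = 304$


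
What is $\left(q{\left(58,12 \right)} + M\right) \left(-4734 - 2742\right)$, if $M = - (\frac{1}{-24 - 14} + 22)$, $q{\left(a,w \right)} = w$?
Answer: $\frac{1416702}{19} \approx 74563.0$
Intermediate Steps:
$M = - \frac{835}{38}$ ($M = - (\frac{1}{-38} + 22) = - (- \frac{1}{38} + 22) = \left(-1\right) \frac{835}{38} = - \frac{835}{38} \approx -21.974$)
$\left(q{\left(58,12 \right)} + M\right) \left(-4734 - 2742\right) = \left(12 - \frac{835}{38}\right) \left(-4734 - 2742\right) = \left(- \frac{379}{38}\right) \left(-7476\right) = \frac{1416702}{19}$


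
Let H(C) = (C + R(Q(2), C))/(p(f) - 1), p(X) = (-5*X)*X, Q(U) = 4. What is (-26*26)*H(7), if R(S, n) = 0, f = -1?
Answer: 2366/3 ≈ 788.67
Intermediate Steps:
p(X) = -5*X²
H(C) = -C/6 (H(C) = (C + 0)/(-5*(-1)² - 1) = C/(-5*1 - 1) = C/(-5 - 1) = C/(-6) = C*(-⅙) = -C/6)
(-26*26)*H(7) = (-26*26)*(-⅙*7) = -676*(-7/6) = 2366/3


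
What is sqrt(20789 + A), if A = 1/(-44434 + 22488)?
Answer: sqrt(10012541934778)/21946 ≈ 144.18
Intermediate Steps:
A = -1/21946 (A = 1/(-21946) = -1/21946 ≈ -4.5566e-5)
sqrt(20789 + A) = sqrt(20789 - 1/21946) = sqrt(456235393/21946) = sqrt(10012541934778)/21946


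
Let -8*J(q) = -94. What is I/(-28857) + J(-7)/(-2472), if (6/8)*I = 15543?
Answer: -68758397/95112672 ≈ -0.72292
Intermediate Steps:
I = 20724 (I = (4/3)*15543 = 20724)
J(q) = 47/4 (J(q) = -⅛*(-94) = 47/4)
I/(-28857) + J(-7)/(-2472) = 20724/(-28857) + (47/4)/(-2472) = 20724*(-1/28857) + (47/4)*(-1/2472) = -6908/9619 - 47/9888 = -68758397/95112672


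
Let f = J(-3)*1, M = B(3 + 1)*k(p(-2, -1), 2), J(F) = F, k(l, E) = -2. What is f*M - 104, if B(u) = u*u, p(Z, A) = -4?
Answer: -8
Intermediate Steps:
B(u) = u²
M = -32 (M = (3 + 1)²*(-2) = 4²*(-2) = 16*(-2) = -32)
f = -3 (f = -3*1 = -3)
f*M - 104 = -3*(-32) - 104 = 96 - 104 = -8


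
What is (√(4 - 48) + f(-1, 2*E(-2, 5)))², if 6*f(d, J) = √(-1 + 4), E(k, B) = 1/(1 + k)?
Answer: -527/12 + 2*I*√33/3 ≈ -43.917 + 3.8297*I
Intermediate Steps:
f(d, J) = √3/6 (f(d, J) = √(-1 + 4)/6 = √3/6)
(√(4 - 48) + f(-1, 2*E(-2, 5)))² = (√(4 - 48) + √3/6)² = (√(-44) + √3/6)² = (2*I*√11 + √3/6)² = (√3/6 + 2*I*√11)²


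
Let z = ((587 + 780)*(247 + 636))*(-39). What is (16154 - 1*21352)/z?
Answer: 5198/47075379 ≈ 0.00011042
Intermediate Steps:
z = -47075379 (z = (1367*883)*(-39) = 1207061*(-39) = -47075379)
(16154 - 1*21352)/z = (16154 - 1*21352)/(-47075379) = (16154 - 21352)*(-1/47075379) = -5198*(-1/47075379) = 5198/47075379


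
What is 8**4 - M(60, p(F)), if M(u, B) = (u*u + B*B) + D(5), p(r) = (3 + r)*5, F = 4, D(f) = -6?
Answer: -723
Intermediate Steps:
p(r) = 15 + 5*r
M(u, B) = -6 + B**2 + u**2 (M(u, B) = (u*u + B*B) - 6 = (u**2 + B**2) - 6 = (B**2 + u**2) - 6 = -6 + B**2 + u**2)
8**4 - M(60, p(F)) = 8**4 - (-6 + (15 + 5*4)**2 + 60**2) = 4096 - (-6 + (15 + 20)**2 + 3600) = 4096 - (-6 + 35**2 + 3600) = 4096 - (-6 + 1225 + 3600) = 4096 - 1*4819 = 4096 - 4819 = -723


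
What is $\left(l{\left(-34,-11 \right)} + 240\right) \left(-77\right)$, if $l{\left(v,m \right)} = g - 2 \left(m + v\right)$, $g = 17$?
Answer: $-26719$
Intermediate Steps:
$l{\left(v,m \right)} = 17 - 2 m - 2 v$ ($l{\left(v,m \right)} = 17 - 2 \left(m + v\right) = 17 - \left(2 m + 2 v\right) = 17 - 2 m - 2 v$)
$\left(l{\left(-34,-11 \right)} + 240\right) \left(-77\right) = \left(\left(17 - -22 - -68\right) + 240\right) \left(-77\right) = \left(\left(17 + 22 + 68\right) + 240\right) \left(-77\right) = \left(107 + 240\right) \left(-77\right) = 347 \left(-77\right) = -26719$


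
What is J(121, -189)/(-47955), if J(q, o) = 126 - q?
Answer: -1/9591 ≈ -0.00010426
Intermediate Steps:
J(121, -189)/(-47955) = (126 - 1*121)/(-47955) = (126 - 121)*(-1/47955) = 5*(-1/47955) = -1/9591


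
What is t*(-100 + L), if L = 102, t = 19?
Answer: 38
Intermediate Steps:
t*(-100 + L) = 19*(-100 + 102) = 19*2 = 38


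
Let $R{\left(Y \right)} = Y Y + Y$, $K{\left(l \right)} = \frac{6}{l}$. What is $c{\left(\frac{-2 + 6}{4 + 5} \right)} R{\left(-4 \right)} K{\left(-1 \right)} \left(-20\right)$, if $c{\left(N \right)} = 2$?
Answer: $2880$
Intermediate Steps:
$R{\left(Y \right)} = Y + Y^{2}$ ($R{\left(Y \right)} = Y^{2} + Y = Y + Y^{2}$)
$c{\left(\frac{-2 + 6}{4 + 5} \right)} R{\left(-4 \right)} K{\left(-1 \right)} \left(-20\right) = 2 \left(- 4 \left(1 - 4\right)\right) \frac{6}{-1} \left(-20\right) = 2 \left(\left(-4\right) \left(-3\right)\right) 6 \left(-1\right) \left(-20\right) = 2 \cdot 12 \left(-6\right) \left(-20\right) = 24 \left(-6\right) \left(-20\right) = \left(-144\right) \left(-20\right) = 2880$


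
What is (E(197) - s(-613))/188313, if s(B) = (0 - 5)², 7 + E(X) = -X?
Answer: -229/188313 ≈ -0.0012161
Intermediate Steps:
E(X) = -7 - X
s(B) = 25 (s(B) = (-5)² = 25)
(E(197) - s(-613))/188313 = ((-7 - 1*197) - 1*25)/188313 = ((-7 - 197) - 25)*(1/188313) = (-204 - 25)*(1/188313) = -229*1/188313 = -229/188313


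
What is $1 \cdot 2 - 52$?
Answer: $-50$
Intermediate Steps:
$1 \cdot 2 - 52 = 2 - 52 = -50$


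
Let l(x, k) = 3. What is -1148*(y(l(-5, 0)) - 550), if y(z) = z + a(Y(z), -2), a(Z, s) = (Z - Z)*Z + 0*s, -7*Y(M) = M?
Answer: 627956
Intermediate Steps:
Y(M) = -M/7
a(Z, s) = 0 (a(Z, s) = 0*Z + 0 = 0 + 0 = 0)
y(z) = z (y(z) = z + 0 = z)
-1148*(y(l(-5, 0)) - 550) = -1148*(3 - 550) = -1148*(-547) = 627956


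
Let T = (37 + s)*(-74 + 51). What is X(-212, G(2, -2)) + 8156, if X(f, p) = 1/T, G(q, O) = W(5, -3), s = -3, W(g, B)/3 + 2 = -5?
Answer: 6377991/782 ≈ 8156.0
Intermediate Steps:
W(g, B) = -21 (W(g, B) = -6 + 3*(-5) = -6 - 15 = -21)
T = -782 (T = (37 - 3)*(-74 + 51) = 34*(-23) = -782)
G(q, O) = -21
X(f, p) = -1/782 (X(f, p) = 1/(-782) = -1/782)
X(-212, G(2, -2)) + 8156 = -1/782 + 8156 = 6377991/782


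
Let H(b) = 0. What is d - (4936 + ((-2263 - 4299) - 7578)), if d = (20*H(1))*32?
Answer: 9204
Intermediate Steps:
d = 0 (d = (20*0)*32 = 0*32 = 0)
d - (4936 + ((-2263 - 4299) - 7578)) = 0 - (4936 + ((-2263 - 4299) - 7578)) = 0 - (4936 + (-6562 - 7578)) = 0 - (4936 - 14140) = 0 - 1*(-9204) = 0 + 9204 = 9204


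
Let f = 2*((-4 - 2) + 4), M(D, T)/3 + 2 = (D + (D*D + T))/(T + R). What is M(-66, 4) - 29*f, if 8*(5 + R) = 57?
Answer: 108446/49 ≈ 2213.2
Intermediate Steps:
R = 17/8 (R = -5 + (⅛)*57 = -5 + 57/8 = 17/8 ≈ 2.1250)
M(D, T) = -6 + 3*(D + T + D²)/(17/8 + T) (M(D, T) = -6 + 3*((D + (D*D + T))/(T + 17/8)) = -6 + 3*((D + (D² + T))/(17/8 + T)) = -6 + 3*((D + (T + D²))/(17/8 + T)) = -6 + 3*((D + T + D²)/(17/8 + T)) = -6 + 3*(D + T + D²)/(17/8 + T))
f = -4 (f = 2*(-6 + 4) = 2*(-2) = -4)
M(-66, 4) - 29*f = 6*(-17 - 4*4 + 4*(-66) + 4*(-66)²)/(17 + 8*4) - 29*(-4) = 6*(-17 - 16 - 264 + 4*4356)/(17 + 32) + 116 = 6*(-17 - 16 - 264 + 17424)/49 + 116 = 6*(1/49)*17127 + 116 = 102762/49 + 116 = 108446/49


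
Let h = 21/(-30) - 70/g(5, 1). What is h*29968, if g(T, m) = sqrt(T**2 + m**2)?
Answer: -104888/5 - 1048880*sqrt(26)/13 ≈ -4.3238e+5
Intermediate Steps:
h = -7/10 - 35*sqrt(26)/13 (h = 21/(-30) - 70/sqrt(5**2 + 1**2) = 21*(-1/30) - 70/sqrt(25 + 1) = -7/10 - 70*sqrt(26)/26 = -7/10 - 35*sqrt(26)/13 ≈ -14.428)
h*29968 = (-7/10 - 35*sqrt(26)/13)*29968 = -104888/5 - 1048880*sqrt(26)/13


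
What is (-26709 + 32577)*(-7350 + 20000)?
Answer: 74230200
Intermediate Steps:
(-26709 + 32577)*(-7350 + 20000) = 5868*12650 = 74230200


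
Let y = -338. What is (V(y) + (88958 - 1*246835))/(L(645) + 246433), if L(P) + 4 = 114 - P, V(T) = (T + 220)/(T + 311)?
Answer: -4262561/6639246 ≈ -0.64202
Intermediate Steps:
V(T) = (220 + T)/(311 + T)
L(P) = 110 - P (L(P) = -4 + (114 - P) = 110 - P)
(V(y) + (88958 - 1*246835))/(L(645) + 246433) = ((220 - 338)/(311 - 338) + (88958 - 1*246835))/((110 - 1*645) + 246433) = (-118/(-27) + (88958 - 246835))/((110 - 645) + 246433) = (-1/27*(-118) - 157877)/(-535 + 246433) = (118/27 - 157877)/245898 = -4262561/27*1/245898 = -4262561/6639246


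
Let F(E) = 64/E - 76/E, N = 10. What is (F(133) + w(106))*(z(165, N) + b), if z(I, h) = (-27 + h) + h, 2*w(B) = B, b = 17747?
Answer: 124836380/133 ≈ 9.3862e+5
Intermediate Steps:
w(B) = B/2
F(E) = -12/E
z(I, h) = -27 + 2*h
(F(133) + w(106))*(z(165, N) + b) = (-12/133 + (½)*106)*((-27 + 2*10) + 17747) = (-12*1/133 + 53)*((-27 + 20) + 17747) = (-12/133 + 53)*(-7 + 17747) = (7037/133)*17740 = 124836380/133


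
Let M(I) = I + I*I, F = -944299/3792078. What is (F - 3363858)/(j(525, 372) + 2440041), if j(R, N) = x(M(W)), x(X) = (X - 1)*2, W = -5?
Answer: -12756012861223/9252969894162 ≈ -1.3786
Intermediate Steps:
F = -944299/3792078 (F = -944299*1/3792078 = -944299/3792078 ≈ -0.24902)
M(I) = I + I**2
x(X) = -2 + 2*X (x(X) = (-1 + X)*2 = -2 + 2*X)
j(R, N) = 38 (j(R, N) = -2 + 2*(-5*(1 - 5)) = -2 + 2*(-5*(-4)) = -2 + 2*20 = -2 + 40 = 38)
(F - 3363858)/(j(525, 372) + 2440041) = (-944299/3792078 - 3363858)/(38 + 2440041) = -12756012861223/3792078/2440079 = -12756012861223/3792078*1/2440079 = -12756012861223/9252969894162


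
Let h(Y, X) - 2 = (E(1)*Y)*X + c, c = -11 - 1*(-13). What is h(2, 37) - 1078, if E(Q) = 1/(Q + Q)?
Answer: -1037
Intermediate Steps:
c = 2 (c = -11 + 13 = 2)
E(Q) = 1/(2*Q)
h(Y, X) = 4 + X*Y/2 (h(Y, X) = 2 + ((((1/2)/1)*Y)*X + 2) = 2 + ((((1/2)*1)*Y)*X + 2) = 2 + ((Y/2)*X + 2) = 2 + (X*Y/2 + 2) = 2 + (2 + X*Y/2) = 4 + X*Y/2)
h(2, 37) - 1078 = (4 + (1/2)*37*2) - 1078 = (4 + 37) - 1078 = 41 - 1078 = -1037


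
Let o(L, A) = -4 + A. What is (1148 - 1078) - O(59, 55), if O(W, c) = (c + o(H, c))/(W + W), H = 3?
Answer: 4077/59 ≈ 69.102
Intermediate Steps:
O(W, c) = (-4 + 2*c)/(2*W) (O(W, c) = (c + (-4 + c))/(W + W) = (-4 + 2*c)/((2*W)) = (-4 + 2*c)*(1/(2*W)) = (-4 + 2*c)/(2*W))
(1148 - 1078) - O(59, 55) = (1148 - 1078) - (-2 + 55)/59 = 70 - 53/59 = 4077/59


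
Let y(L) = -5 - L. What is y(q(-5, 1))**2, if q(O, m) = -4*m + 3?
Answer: 16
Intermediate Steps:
q(O, m) = 3 - 4*m
y(q(-5, 1))**2 = (-5 - (3 - 4*1))**2 = (-5 - (3 - 4))**2 = (-5 - 1*(-1))**2 = (-5 + 1)**2 = (-4)**2 = 16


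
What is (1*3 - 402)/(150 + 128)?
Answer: -399/278 ≈ -1.4353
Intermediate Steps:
(1*3 - 402)/(150 + 128) = (3 - 402)/278 = -399*1/278 = -399/278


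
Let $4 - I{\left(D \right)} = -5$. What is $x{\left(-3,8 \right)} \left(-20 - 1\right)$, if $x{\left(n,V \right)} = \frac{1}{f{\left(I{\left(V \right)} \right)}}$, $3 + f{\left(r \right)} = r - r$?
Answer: $7$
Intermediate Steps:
$I{\left(D \right)} = 9$ ($I{\left(D \right)} = 4 - -5 = 4 + 5 = 9$)
$f{\left(r \right)} = -3$ ($f{\left(r \right)} = -3 + \left(r - r\right) = -3 + 0 = -3$)
$x{\left(n,V \right)} = - \frac{1}{3}$ ($x{\left(n,V \right)} = \frac{1}{-3} = - \frac{1}{3}$)
$x{\left(-3,8 \right)} \left(-20 - 1\right) = - \frac{-20 - 1}{3} = \left(- \frac{1}{3}\right) \left(-21\right) = 7$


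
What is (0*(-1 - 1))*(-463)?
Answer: 0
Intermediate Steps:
(0*(-1 - 1))*(-463) = (0*(-2))*(-463) = 0*(-463) = 0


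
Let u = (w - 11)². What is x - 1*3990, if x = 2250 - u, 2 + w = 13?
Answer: -1740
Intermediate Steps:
w = 11 (w = -2 + 13 = 11)
u = 0 (u = (11 - 11)² = 0² = 0)
x = 2250 (x = 2250 - 1*0 = 2250 + 0 = 2250)
x - 1*3990 = 2250 - 1*3990 = 2250 - 3990 = -1740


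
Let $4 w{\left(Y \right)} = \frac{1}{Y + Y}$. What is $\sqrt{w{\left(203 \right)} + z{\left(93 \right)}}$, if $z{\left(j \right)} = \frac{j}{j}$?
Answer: $\frac{5 \sqrt{26390}}{812} \approx 1.0003$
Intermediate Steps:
$w{\left(Y \right)} = \frac{1}{8 Y}$ ($w{\left(Y \right)} = \frac{1}{4 \left(Y + Y\right)} = \frac{1}{4 \cdot 2 Y} = \frac{\frac{1}{2} \frac{1}{Y}}{4} = \frac{1}{8 Y}$)
$z{\left(j \right)} = 1$
$\sqrt{w{\left(203 \right)} + z{\left(93 \right)}} = \sqrt{\frac{1}{8 \cdot 203} + 1} = \sqrt{\frac{1}{8} \cdot \frac{1}{203} + 1} = \sqrt{\frac{1}{1624} + 1} = \sqrt{\frac{1625}{1624}} = \frac{5 \sqrt{26390}}{812}$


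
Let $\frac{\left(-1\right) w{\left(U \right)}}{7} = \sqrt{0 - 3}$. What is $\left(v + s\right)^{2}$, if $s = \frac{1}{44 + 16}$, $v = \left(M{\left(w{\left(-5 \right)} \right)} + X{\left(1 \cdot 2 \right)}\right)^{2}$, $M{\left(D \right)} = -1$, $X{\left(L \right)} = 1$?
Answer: $\frac{1}{3600} \approx 0.00027778$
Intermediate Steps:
$w{\left(U \right)} = - 7 i \sqrt{3}$ ($w{\left(U \right)} = - 7 \sqrt{0 - 3} = - 7 \sqrt{-3} = - 7 i \sqrt{3}$)
$v = 0$ ($v = \left(-1 + 1\right)^{2} = 0^{2} = 0$)
$s = \frac{1}{60} \approx 0.016667$
$\left(v + s\right)^{2} = \left(0 + \frac{1}{60}\right)^{2} = \left(\frac{1}{60}\right)^{2} = \frac{1}{3600}$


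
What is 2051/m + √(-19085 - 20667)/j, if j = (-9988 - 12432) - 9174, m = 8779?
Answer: 2051/8779 - I*√9938/15797 ≈ 0.23363 - 0.0063107*I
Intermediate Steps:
j = -31594 (j = -22420 - 9174 = -31594)
2051/m + √(-19085 - 20667)/j = 2051/8779 + √(-19085 - 20667)/(-31594) = 2051*(1/8779) + √(-39752)*(-1/31594) = 2051/8779 + (2*I*√9938)*(-1/31594) = 2051/8779 - I*√9938/15797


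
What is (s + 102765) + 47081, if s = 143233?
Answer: 293079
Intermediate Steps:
(s + 102765) + 47081 = (143233 + 102765) + 47081 = 245998 + 47081 = 293079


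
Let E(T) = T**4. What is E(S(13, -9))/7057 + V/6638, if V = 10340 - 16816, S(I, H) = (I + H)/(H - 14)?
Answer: -6394524390342/6554487112903 ≈ -0.97559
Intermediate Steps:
S(I, H) = (H + I)/(-14 + H)
V = -6476
E(S(13, -9))/7057 + V/6638 = ((-9 + 13)/(-14 - 9))**4/7057 - 6476/6638 = (4/(-23))**4*(1/7057) - 6476*1/6638 = (-1/23*4)**4*(1/7057) - 3238/3319 = (-4/23)**4*(1/7057) - 3238/3319 = (256/279841)*(1/7057) - 3238/3319 = 256/1974837937 - 3238/3319 = -6394524390342/6554487112903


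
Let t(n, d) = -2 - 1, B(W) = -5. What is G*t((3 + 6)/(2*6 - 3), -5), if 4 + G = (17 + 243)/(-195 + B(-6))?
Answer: 159/10 ≈ 15.900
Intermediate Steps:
t(n, d) = -3
G = -53/10 (G = -4 + (17 + 243)/(-195 - 5) = -4 + 260/(-200) = -4 + 260*(-1/200) = -4 - 13/10 = -53/10 ≈ -5.3000)
G*t((3 + 6)/(2*6 - 3), -5) = -53/10*(-3) = 159/10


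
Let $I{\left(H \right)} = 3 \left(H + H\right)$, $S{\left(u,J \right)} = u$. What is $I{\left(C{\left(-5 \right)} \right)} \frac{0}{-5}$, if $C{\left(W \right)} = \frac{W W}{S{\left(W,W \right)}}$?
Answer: $0$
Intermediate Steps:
$C{\left(W \right)} = W$ ($C{\left(W \right)} = \frac{W W}{W} = \frac{W^{2}}{W} = W$)
$I{\left(H \right)} = 6 H$ ($I{\left(H \right)} = 3 \cdot 2 H = 6 H$)
$I{\left(C{\left(-5 \right)} \right)} \frac{0}{-5} = 6 \left(-5\right) \frac{0}{-5} = - 30 \cdot 0 \left(- \frac{1}{5}\right) = \left(-30\right) 0 = 0$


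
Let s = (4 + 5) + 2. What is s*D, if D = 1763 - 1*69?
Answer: 18634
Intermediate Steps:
s = 11 (s = 9 + 2 = 11)
D = 1694 (D = 1763 - 69 = 1694)
s*D = 11*1694 = 18634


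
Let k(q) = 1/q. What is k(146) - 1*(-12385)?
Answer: 1808211/146 ≈ 12385.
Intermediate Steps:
k(146) - 1*(-12385) = 1/146 - 1*(-12385) = 1/146 + 12385 = 1808211/146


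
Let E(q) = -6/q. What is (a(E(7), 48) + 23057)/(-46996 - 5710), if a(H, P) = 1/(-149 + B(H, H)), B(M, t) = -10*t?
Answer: -31392/71759 ≈ -0.43746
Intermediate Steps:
a(H, P) = 1/(-149 - 10*H)
(a(E(7), 48) + 23057)/(-46996 - 5710) = (-1/(149 + 10*(-6/7)) + 23057)/(-46996 - 5710) = (-1/(149 + 10*(-6*1/7)) + 23057)/(-52706) = (-1/(149 + 10*(-6/7)) + 23057)*(-1/52706) = (-1/(149 - 60/7) + 23057)*(-1/52706) = (-1/983/7 + 23057)*(-1/52706) = (-1*7/983 + 23057)*(-1/52706) = (-7/983 + 23057)*(-1/52706) = (22665024/983)*(-1/52706) = -31392/71759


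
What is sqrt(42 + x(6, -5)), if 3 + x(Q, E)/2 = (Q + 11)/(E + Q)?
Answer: sqrt(70) ≈ 8.3666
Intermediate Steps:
x(Q, E) = -6 + 2*(11 + Q)/(E + Q) (x(Q, E) = -6 + 2*((Q + 11)/(E + Q)) = -6 + 2*((11 + Q)/(E + Q)) = -6 + 2*(11 + Q)/(E + Q))
sqrt(42 + x(6, -5)) = sqrt(42 + 2*(11 - 3*(-5) - 2*6)/(-5 + 6)) = sqrt(42 + 2*(11 + 15 - 12)/1) = sqrt(42 + 2*1*14) = sqrt(42 + 28) = sqrt(70)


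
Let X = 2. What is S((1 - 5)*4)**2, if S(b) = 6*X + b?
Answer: 16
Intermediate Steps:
S(b) = 12 + b (S(b) = 6*2 + b = 12 + b)
S((1 - 5)*4)**2 = (12 + (1 - 5)*4)**2 = (12 - 4*4)**2 = (12 - 16)**2 = (-4)**2 = 16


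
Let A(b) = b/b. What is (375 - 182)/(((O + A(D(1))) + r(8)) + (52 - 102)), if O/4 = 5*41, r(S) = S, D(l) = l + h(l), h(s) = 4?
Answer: 193/779 ≈ 0.24775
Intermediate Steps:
D(l) = 4 + l (D(l) = l + 4 = 4 + l)
O = 820 (O = 4*(5*41) = 4*205 = 820)
A(b) = 1
(375 - 182)/(((O + A(D(1))) + r(8)) + (52 - 102)) = (375 - 182)/(((820 + 1) + 8) + (52 - 102)) = 193/((821 + 8) - 50) = 193/(829 - 50) = 193/779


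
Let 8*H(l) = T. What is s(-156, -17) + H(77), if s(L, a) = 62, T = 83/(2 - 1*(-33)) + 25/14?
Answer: 35011/560 ≈ 62.520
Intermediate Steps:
T = 291/70 (T = 83/(2 + 33) + 25*(1/14) = 83/35 + 25/14 = 291/70 ≈ 4.1571)
H(l) = 291/560 (H(l) = (⅛)*(291/70) = 291/560)
s(-156, -17) + H(77) = 62 + 291/560 = 35011/560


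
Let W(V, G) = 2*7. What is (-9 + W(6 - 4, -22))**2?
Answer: 25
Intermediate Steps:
W(V, G) = 14
(-9 + W(6 - 4, -22))**2 = (-9 + 14)**2 = 5**2 = 25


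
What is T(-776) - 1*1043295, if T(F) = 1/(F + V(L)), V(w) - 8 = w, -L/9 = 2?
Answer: -820029871/786 ≈ -1.0433e+6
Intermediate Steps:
L = -18 (L = -9*2 = -18)
V(w) = 8 + w
T(F) = 1/(-10 + F) (T(F) = 1/(F + (8 - 18)) = 1/(F - 10) = 1/(-10 + F))
T(-776) - 1*1043295 = 1/(-10 - 776) - 1*1043295 = 1/(-786) - 1043295 = -1/786 - 1043295 = -820029871/786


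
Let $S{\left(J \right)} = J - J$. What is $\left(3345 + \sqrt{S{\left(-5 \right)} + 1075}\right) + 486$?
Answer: $3831 + 5 \sqrt{43} \approx 3863.8$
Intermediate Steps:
$S{\left(J \right)} = 0$
$\left(3345 + \sqrt{S{\left(-5 \right)} + 1075}\right) + 486 = \left(3345 + \sqrt{0 + 1075}\right) + 486 = \left(3345 + \sqrt{1075}\right) + 486 = \left(3345 + 5 \sqrt{43}\right) + 486 = 3831 + 5 \sqrt{43}$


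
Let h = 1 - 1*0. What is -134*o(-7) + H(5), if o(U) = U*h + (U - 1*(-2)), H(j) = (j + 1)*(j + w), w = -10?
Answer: 1578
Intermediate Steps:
h = 1 (h = 1 + 0 = 1)
H(j) = (1 + j)*(-10 + j) (H(j) = (j + 1)*(j - 10) = (1 + j)*(-10 + j))
o(U) = 2 + 2*U (o(U) = U*1 + (U - 1*(-2)) = U + (U + 2) = U + (2 + U) = 2 + 2*U)
-134*o(-7) + H(5) = -134*(2 + 2*(-7)) + (-10 + 5² - 9*5) = -134*(2 - 14) + (-10 + 25 - 45) = -134*(-12) - 30 = 1608 - 30 = 1578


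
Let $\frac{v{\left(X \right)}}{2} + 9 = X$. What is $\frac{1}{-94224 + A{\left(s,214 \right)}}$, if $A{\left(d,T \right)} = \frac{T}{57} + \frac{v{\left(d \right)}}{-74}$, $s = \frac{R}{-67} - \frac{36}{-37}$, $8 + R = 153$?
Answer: $- \frac{5228211}{492601884494} \approx -1.0613 \cdot 10^{-5}$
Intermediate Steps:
$R = 145$ ($R = -8 + 153 = 145$)
$v{\left(X \right)} = -18 + 2 X$
$s = - \frac{2953}{2479}$ ($s = \frac{145}{-67} - \frac{36}{-37} = 145 \left(- \frac{1}{67}\right) - - \frac{36}{37} = - \frac{145}{67} + \frac{36}{37} = - \frac{2953}{2479} \approx -1.1912$)
$A{\left(d,T \right)} = \frac{9}{37} - \frac{d}{37} + \frac{T}{57}$ ($A{\left(d,T \right)} = \frac{T}{57} + \frac{-18 + 2 d}{-74} = T \frac{1}{57} + \left(-18 + 2 d\right) \left(- \frac{1}{74}\right) = \frac{T}{57} - \left(- \frac{9}{37} + \frac{d}{37}\right) = \frac{9}{37} - \frac{d}{37} + \frac{T}{57}$)
$\frac{1}{-94224 + A{\left(s,214 \right)}} = \frac{1}{-94224 + \left(\frac{9}{37} - - \frac{2953}{91723} + \frac{1}{57} \cdot 214\right)} = \frac{1}{-94224 + \left(\frac{9}{37} + \frac{2953}{91723} + \frac{214}{57}\right)} = \frac{1}{-94224 + \frac{21068770}{5228211}} = \frac{1}{- \frac{492601884494}{5228211}} = - \frac{5228211}{492601884494}$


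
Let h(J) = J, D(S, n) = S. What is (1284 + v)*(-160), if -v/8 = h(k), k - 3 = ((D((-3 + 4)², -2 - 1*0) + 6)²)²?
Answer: 2871680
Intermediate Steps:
k = 2404 (k = 3 + (((-3 + 4)² + 6)²)² = 3 + ((1² + 6)²)² = 3 + ((1 + 6)²)² = 3 + (7²)² = 3 + 49² = 3 + 2401 = 2404)
v = -19232 (v = -8*2404 = -19232)
(1284 + v)*(-160) = (1284 - 19232)*(-160) = -17948*(-160) = 2871680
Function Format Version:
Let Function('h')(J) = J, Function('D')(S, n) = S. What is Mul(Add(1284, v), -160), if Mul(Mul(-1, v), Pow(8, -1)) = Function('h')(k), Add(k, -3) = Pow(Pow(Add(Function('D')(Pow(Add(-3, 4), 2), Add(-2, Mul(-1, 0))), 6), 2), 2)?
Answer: 2871680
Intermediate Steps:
k = 2404 (k = Add(3, Pow(Pow(Add(Pow(Add(-3, 4), 2), 6), 2), 2)) = Add(3, Pow(Pow(Add(Pow(1, 2), 6), 2), 2)) = Add(3, Pow(Pow(Add(1, 6), 2), 2)) = Add(3, Pow(Pow(7, 2), 2)) = Add(3, Pow(49, 2)) = Add(3, 2401) = 2404)
v = -19232 (v = Mul(-8, 2404) = -19232)
Mul(Add(1284, v), -160) = Mul(Add(1284, -19232), -160) = Mul(-17948, -160) = 2871680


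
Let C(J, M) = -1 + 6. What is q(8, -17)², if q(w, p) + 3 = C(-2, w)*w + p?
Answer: 400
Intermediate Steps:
C(J, M) = 5
q(w, p) = -3 + p + 5*w (q(w, p) = -3 + (5*w + p) = -3 + (p + 5*w) = -3 + p + 5*w)
q(8, -17)² = (-3 - 17 + 5*8)² = (-3 - 17 + 40)² = 20² = 400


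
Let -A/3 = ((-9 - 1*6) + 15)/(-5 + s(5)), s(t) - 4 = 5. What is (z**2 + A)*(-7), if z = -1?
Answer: -7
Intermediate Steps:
s(t) = 9 (s(t) = 4 + 5 = 9)
A = 0 (A = -3*((-9 - 1*6) + 15)/(-5 + 9) = -3*((-9 - 6) + 15)/4 = -3*(-15 + 15)/4 = -0/4 = -3*0 = 0)
(z**2 + A)*(-7) = ((-1)**2 + 0)*(-7) = (1 + 0)*(-7) = 1*(-7) = -7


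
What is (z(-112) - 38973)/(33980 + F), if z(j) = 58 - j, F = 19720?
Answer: -38803/53700 ≈ -0.72259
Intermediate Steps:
(z(-112) - 38973)/(33980 + F) = ((58 - 1*(-112)) - 38973)/(33980 + 19720) = ((58 + 112) - 38973)/53700 = (170 - 38973)*(1/53700) = -38803*1/53700 = -38803/53700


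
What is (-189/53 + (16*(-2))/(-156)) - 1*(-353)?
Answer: 722704/2067 ≈ 349.64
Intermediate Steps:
(-189/53 + (16*(-2))/(-156)) - 1*(-353) = (-189*1/53 - 32*(-1/156)) + 353 = (-189/53 + 8/39) + 353 = -6947/2067 + 353 = 722704/2067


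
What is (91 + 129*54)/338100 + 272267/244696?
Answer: 23445073093/20682929400 ≈ 1.1335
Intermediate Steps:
(91 + 129*54)/338100 + 272267/244696 = (91 + 6966)*(1/338100) + 272267*(1/244696) = 7057*(1/338100) + 272267/244696 = 7057/338100 + 272267/244696 = 23445073093/20682929400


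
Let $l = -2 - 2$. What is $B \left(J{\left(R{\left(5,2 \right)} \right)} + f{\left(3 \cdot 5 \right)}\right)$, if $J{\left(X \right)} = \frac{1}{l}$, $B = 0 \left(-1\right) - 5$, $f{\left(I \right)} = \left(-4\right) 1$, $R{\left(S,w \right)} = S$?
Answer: $\frac{85}{4} \approx 21.25$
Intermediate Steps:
$f{\left(I \right)} = -4$
$l = -4$
$B = -5$ ($B = 0 - 5 = -5$)
$J{\left(X \right)} = - \frac{1}{4}$ ($J{\left(X \right)} = \frac{1}{-4} = - \frac{1}{4}$)
$B \left(J{\left(R{\left(5,2 \right)} \right)} + f{\left(3 \cdot 5 \right)}\right) = - 5 \left(- \frac{1}{4} - 4\right) = \left(-5\right) \left(- \frac{17}{4}\right) = \frac{85}{4}$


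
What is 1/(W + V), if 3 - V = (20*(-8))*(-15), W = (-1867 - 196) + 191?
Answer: -1/4269 ≈ -0.00023425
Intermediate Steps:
W = -1872 (W = -2063 + 191 = -1872)
V = -2397 (V = 3 - 20*(-8)*(-15) = 3 - (-160)*(-15) = 3 - 1*2400 = 3 - 2400 = -2397)
1/(W + V) = 1/(-1872 - 2397) = 1/(-4269) = -1/4269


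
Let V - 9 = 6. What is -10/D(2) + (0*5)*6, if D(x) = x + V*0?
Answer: -5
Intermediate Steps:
V = 15 (V = 9 + 6 = 15)
D(x) = x (D(x) = x + 15*0 = x + 0 = x)
-10/D(2) + (0*5)*6 = -10/2 + (0*5)*6 = -10*½ + 0*6 = -5 + 0 = -5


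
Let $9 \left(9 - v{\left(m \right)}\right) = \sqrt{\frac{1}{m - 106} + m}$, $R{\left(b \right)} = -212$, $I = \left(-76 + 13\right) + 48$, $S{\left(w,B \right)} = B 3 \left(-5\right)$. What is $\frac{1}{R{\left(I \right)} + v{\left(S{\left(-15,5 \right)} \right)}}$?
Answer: $- \frac{2976183}{604178725} + \frac{18 i \sqrt{614314}}{604178725} \approx -0.004926 + 2.3351 \cdot 10^{-5} i$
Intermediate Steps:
$S{\left(w,B \right)} = - 15 B$ ($S{\left(w,B \right)} = 3 B \left(-5\right) = - 15 B$)
$I = -15$ ($I = -63 + 48 = -15$)
$v{\left(m \right)} = 9 - \frac{\sqrt{m + \frac{1}{-106 + m}}}{9}$ ($v{\left(m \right)} = 9 - \frac{\sqrt{\frac{1}{m - 106} + m}}{9} = 9 - \frac{\sqrt{\frac{1}{-106 + m} + m}}{9} = 9 - \frac{\sqrt{m + \frac{1}{-106 + m}}}{9}$)
$\frac{1}{R{\left(I \right)} + v{\left(S{\left(-15,5 \right)} \right)}} = \frac{1}{-212 + \left(9 - \frac{\sqrt{\frac{1 + \left(-15\right) 5 \left(-106 - 75\right)}{-106 - 75}}}{9}\right)} = \frac{1}{-212 + \left(9 - \frac{\sqrt{\frac{1 - 75 \left(-106 - 75\right)}{-106 - 75}}}{9}\right)} = \frac{1}{-212 + \left(9 - \frac{\sqrt{\frac{1 - -13575}{-181}}}{9}\right)} = \frac{1}{-212 + \left(9 - \frac{\sqrt{- \frac{1 + 13575}{181}}}{9}\right)} = \frac{1}{-212 + \left(9 - \frac{\sqrt{\left(- \frac{1}{181}\right) 13576}}{9}\right)} = \frac{1}{-212 + \left(9 - \frac{\sqrt{- \frac{13576}{181}}}{9}\right)} = \frac{1}{-212 + \left(9 - \frac{\frac{2}{181} i \sqrt{614314}}{9}\right)} = \frac{1}{-212 + \left(9 - \frac{2 i \sqrt{614314}}{1629}\right)} = \frac{1}{-203 - \frac{2 i \sqrt{614314}}{1629}}$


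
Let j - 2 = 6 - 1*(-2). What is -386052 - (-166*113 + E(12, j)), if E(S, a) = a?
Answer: -367304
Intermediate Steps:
j = 10 (j = 2 + (6 - 1*(-2)) = 2 + (6 + 2) = 2 + 8 = 10)
-386052 - (-166*113 + E(12, j)) = -386052 - (-166*113 + 10) = -386052 - (-18758 + 10) = -386052 - 1*(-18748) = -386052 + 18748 = -367304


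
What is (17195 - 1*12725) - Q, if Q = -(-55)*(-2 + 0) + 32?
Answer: 4548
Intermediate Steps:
Q = -78 (Q = -(-55)*(-2) + 32 = -11*10 + 32 = -110 + 32 = -78)
(17195 - 1*12725) - Q = (17195 - 1*12725) - 1*(-78) = (17195 - 12725) + 78 = 4470 + 78 = 4548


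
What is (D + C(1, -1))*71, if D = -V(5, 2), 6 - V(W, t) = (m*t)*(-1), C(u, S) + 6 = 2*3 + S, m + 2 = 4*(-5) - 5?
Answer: 3337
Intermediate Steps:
m = -27 (m = -2 + (4*(-5) - 5) = -2 + (-20 - 5) = -2 - 25 = -27)
C(u, S) = S (C(u, S) = -6 + (2*3 + S) = -6 + (6 + S) = S)
V(W, t) = 6 - 27*t (V(W, t) = 6 - (-27*t)*(-1) = 6 - 27*t)
D = 48 (D = -(6 - 27*2) = -(6 - 54) = -1*(-48) = 48)
(D + C(1, -1))*71 = (48 - 1)*71 = 47*71 = 3337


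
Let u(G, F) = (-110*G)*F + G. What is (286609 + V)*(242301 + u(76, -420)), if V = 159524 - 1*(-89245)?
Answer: 2009582547106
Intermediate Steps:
u(G, F) = G - 110*F*G (u(G, F) = -110*F*G + G = G - 110*F*G)
V = 248769 (V = 159524 + 89245 = 248769)
(286609 + V)*(242301 + u(76, -420)) = (286609 + 248769)*(242301 + 76*(1 - 110*(-420))) = 535378*(242301 + 76*(1 + 46200)) = 535378*(242301 + 76*46201) = 535378*(242301 + 3511276) = 535378*3753577 = 2009582547106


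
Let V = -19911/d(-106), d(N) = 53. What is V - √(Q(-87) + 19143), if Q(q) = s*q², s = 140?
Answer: -19911/53 - 3*√119867 ≈ -1414.3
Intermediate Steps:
Q(q) = 140*q²
V = -19911/53 ≈ -375.68
V - √(Q(-87) + 19143) = -19911/53 - √(140*(-87)² + 19143) = -19911/53 - √(140*7569 + 19143) = -19911/53 - √(1059660 + 19143) = -19911/53 - √1078803 = -19911/53 - 3*√119867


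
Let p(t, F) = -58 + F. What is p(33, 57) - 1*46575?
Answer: -46576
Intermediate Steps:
p(33, 57) - 1*46575 = (-58 + 57) - 1*46575 = -1 - 46575 = -46576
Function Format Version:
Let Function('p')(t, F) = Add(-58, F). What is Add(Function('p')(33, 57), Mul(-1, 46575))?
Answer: -46576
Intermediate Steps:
Add(Function('p')(33, 57), Mul(-1, 46575)) = Add(Add(-58, 57), Mul(-1, 46575)) = Add(-1, -46575) = -46576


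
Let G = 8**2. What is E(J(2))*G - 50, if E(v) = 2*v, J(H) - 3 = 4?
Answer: 846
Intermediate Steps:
J(H) = 7 (J(H) = 3 + 4 = 7)
G = 64
E(J(2))*G - 50 = (2*7)*64 - 50 = 14*64 - 50 = 896 - 50 = 846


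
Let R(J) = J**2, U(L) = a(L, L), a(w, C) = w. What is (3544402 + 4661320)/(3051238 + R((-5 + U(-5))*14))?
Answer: 4102861/1535419 ≈ 2.6721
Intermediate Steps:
U(L) = L
(3544402 + 4661320)/(3051238 + R((-5 + U(-5))*14)) = (3544402 + 4661320)/(3051238 + ((-5 - 5)*14)**2) = 8205722/(3051238 + (-10*14)**2) = 8205722/(3051238 + (-140)**2) = 8205722/(3051238 + 19600) = 8205722/3070838 = 8205722*(1/3070838) = 4102861/1535419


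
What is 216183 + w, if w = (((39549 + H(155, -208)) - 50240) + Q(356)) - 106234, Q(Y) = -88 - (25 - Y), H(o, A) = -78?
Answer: 99423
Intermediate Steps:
Q(Y) = -113 + Y (Q(Y) = -88 + (-25 + Y) = -113 + Y)
w = -116760 (w = (((39549 - 78) - 50240) + (-113 + 356)) - 106234 = ((39471 - 50240) + 243) - 106234 = (-10769 + 243) - 106234 = -10526 - 106234 = -116760)
216183 + w = 216183 - 116760 = 99423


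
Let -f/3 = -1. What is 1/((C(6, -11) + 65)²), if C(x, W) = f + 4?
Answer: 1/5184 ≈ 0.00019290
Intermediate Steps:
f = 3 (f = -3*(-1) = 3)
C(x, W) = 7 (C(x, W) = 3 + 4 = 7)
1/((C(6, -11) + 65)²) = 1/((7 + 65)²) = 1/(72²) = 1/5184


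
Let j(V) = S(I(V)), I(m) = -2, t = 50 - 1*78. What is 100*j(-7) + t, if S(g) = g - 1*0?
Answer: -228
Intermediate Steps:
t = -28 (t = 50 - 78 = -28)
S(g) = g (S(g) = g + 0 = g)
j(V) = -2
100*j(-7) + t = 100*(-2) - 28 = -200 - 28 = -228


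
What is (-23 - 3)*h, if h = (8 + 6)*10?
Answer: -3640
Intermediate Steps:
h = 140 (h = 14*10 = 140)
(-23 - 3)*h = (-23 - 3)*140 = -26*140 = -3640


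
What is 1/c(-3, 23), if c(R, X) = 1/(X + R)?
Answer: 20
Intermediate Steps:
c(R, X) = 1/(R + X)
1/c(-3, 23) = 1/(1/(-3 + 23)) = 1/(1/20) = 20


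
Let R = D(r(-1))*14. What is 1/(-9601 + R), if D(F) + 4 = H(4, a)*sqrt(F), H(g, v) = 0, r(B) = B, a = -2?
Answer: -1/9657 ≈ -0.00010355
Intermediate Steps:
D(F) = -4 (D(F) = -4 + 0*sqrt(F) = -4 + 0 = -4)
R = -56 (R = -4*14 = -56)
1/(-9601 + R) = 1/(-9601 - 56) = 1/(-9657) = -1/9657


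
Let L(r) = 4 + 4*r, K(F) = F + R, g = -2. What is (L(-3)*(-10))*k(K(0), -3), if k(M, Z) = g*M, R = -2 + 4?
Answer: -320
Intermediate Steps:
R = 2
K(F) = 2 + F (K(F) = F + 2 = 2 + F)
k(M, Z) = -2*M
(L(-3)*(-10))*k(K(0), -3) = ((4 + 4*(-3))*(-10))*(-2*(2 + 0)) = ((4 - 12)*(-10))*(-2*2) = -8*(-10)*(-4) = 80*(-4) = -320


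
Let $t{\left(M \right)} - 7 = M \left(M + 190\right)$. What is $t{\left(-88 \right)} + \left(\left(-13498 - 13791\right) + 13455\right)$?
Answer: $-22803$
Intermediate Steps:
$t{\left(M \right)} = 7 + M \left(190 + M\right)$ ($t{\left(M \right)} = 7 + M \left(M + 190\right) = 7 + M \left(190 + M\right)$)
$t{\left(-88 \right)} + \left(\left(-13498 - 13791\right) + 13455\right) = \left(7 + \left(-88\right)^{2} + 190 \left(-88\right)\right) + \left(\left(-13498 - 13791\right) + 13455\right) = \left(7 + 7744 - 16720\right) + \left(-27289 + 13455\right) = -8969 - 13834 = -22803$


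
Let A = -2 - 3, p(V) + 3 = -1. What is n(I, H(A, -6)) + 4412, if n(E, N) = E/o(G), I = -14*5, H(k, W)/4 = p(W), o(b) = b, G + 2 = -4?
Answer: 13271/3 ≈ 4423.7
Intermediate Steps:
p(V) = -4 (p(V) = -3 - 1 = -4)
G = -6 (G = -2 - 4 = -6)
A = -5
H(k, W) = -16 (H(k, W) = 4*(-4) = -16)
I = -70 (I = -1*70 = -70)
n(E, N) = -E/6 (n(E, N) = E/(-6) = E*(-⅙) = -E/6)
n(I, H(A, -6)) + 4412 = -⅙*(-70) + 4412 = 35/3 + 4412 = 13271/3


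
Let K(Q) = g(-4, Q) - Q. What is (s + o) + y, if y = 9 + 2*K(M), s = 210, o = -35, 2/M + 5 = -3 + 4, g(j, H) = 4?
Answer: 193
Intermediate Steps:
M = -1/2 (M = 2/(-5 + (-3 + 4)) = 2/(-5 + 1) = 2/(-4) = 2*(-1/4) = -1/2 ≈ -0.50000)
K(Q) = 4 - Q
y = 18 (y = 9 + 2*(4 - 1*(-1/2)) = 9 + 2*(4 + 1/2) = 9 + 2*(9/2) = 9 + 9 = 18)
(s + o) + y = (210 - 35) + 18 = 175 + 18 = 193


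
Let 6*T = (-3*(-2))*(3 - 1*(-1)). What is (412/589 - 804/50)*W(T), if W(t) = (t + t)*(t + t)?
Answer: -14494592/14725 ≈ -984.35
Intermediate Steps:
T = 4 (T = ((-3*(-2))*(3 - 1*(-1)))/6 = (6*(3 + 1))/6 = (6*4)/6 = (⅙)*24 = 4)
W(t) = 4*t² (W(t) = (2*t)*(2*t) = 4*t²)
(412/589 - 804/50)*W(T) = (412/589 - 804/50)*(4*4²) = (412*(1/589) - 804*1/50)*(4*16) = (412/589 - 402/25)*64 = -226478/14725*64 = -14494592/14725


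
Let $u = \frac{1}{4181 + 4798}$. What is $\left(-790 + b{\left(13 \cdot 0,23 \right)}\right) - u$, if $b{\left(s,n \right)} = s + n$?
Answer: $- \frac{6886894}{8979} \approx -767.0$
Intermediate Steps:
$b{\left(s,n \right)} = n + s$
$u = \frac{1}{8979} \approx 0.00011137$
$\left(-790 + b{\left(13 \cdot 0,23 \right)}\right) - u = \left(-790 + \left(23 + 13 \cdot 0\right)\right) - \frac{1}{8979} = \left(-790 + \left(23 + 0\right)\right) - \frac{1}{8979} = \left(-790 + 23\right) - \frac{1}{8979} = -767 - \frac{1}{8979} = - \frac{6886894}{8979}$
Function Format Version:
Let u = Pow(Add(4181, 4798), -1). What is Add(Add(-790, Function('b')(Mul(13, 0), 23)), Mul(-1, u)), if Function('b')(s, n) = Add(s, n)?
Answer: Rational(-6886894, 8979) ≈ -767.00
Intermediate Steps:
Function('b')(s, n) = Add(n, s)
u = Rational(1, 8979) (u = Pow(8979, -1) = Rational(1, 8979) ≈ 0.00011137)
Add(Add(-790, Function('b')(Mul(13, 0), 23)), Mul(-1, u)) = Add(Add(-790, Add(23, Mul(13, 0))), Mul(-1, Rational(1, 8979))) = Add(Add(-790, Add(23, 0)), Rational(-1, 8979)) = Add(Add(-790, 23), Rational(-1, 8979)) = Add(-767, Rational(-1, 8979)) = Rational(-6886894, 8979)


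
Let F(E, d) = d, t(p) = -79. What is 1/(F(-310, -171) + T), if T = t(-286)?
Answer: -1/250 ≈ -0.0040000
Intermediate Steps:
T = -79
1/(F(-310, -171) + T) = 1/(-171 - 79) = 1/(-250) = -1/250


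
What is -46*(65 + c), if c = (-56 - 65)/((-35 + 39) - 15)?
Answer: -3496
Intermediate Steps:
c = 11 (c = -121/(4 - 15) = -121/(-11) = -121*(-1/11) = 11)
-46*(65 + c) = -46*(65 + 11) = -46*76 = -3496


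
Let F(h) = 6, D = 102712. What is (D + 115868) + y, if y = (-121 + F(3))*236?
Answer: 191440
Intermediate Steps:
y = -27140 (y = (-121 + 6)*236 = -115*236 = -27140)
(D + 115868) + y = (102712 + 115868) - 27140 = 218580 - 27140 = 191440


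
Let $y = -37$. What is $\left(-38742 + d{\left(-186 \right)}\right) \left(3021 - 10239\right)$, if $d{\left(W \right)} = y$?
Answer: $279906822$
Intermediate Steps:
$d{\left(W \right)} = -37$
$\left(-38742 + d{\left(-186 \right)}\right) \left(3021 - 10239\right) = \left(-38742 - 37\right) \left(3021 - 10239\right) = \left(-38779\right) \left(-7218\right) = 279906822$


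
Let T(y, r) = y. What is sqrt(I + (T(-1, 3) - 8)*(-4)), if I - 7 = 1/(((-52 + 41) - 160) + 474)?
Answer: sqrt(3948090)/303 ≈ 6.5577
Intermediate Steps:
I = 2122/303 (I = 7 + 1/(((-52 + 41) - 160) + 474) = 7 + 1/((-11 - 160) + 474) = 7 + 1/(-171 + 474) = 7 + 1/303 = 2122/303 ≈ 7.0033)
sqrt(I + (T(-1, 3) - 8)*(-4)) = sqrt(2122/303 + (-1 - 8)*(-4)) = sqrt(2122/303 - 9*(-4)) = sqrt(2122/303 + 36) = sqrt(13030/303) = sqrt(3948090)/303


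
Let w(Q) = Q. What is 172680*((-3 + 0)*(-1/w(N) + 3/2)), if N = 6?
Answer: -690720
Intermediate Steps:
172680*((-3 + 0)*(-1/w(N) + 3/2)) = 172680*((-3 + 0)*(-1/6 + 3/2)) = 172680*(-3*(-1*1/6 + 3*(1/2))) = 172680*(-3*(-1/6 + 3/2)) = 172680*(-3*4/3) = 172680*(-4) = -690720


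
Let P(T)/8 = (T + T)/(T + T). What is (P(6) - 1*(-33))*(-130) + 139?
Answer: -5191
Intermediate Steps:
P(T) = 8 (P(T) = 8*((T + T)/(T + T)) = 8*((2*T)/((2*T))) = 8*((2*T)*(1/(2*T))) = 8*1 = 8)
(P(6) - 1*(-33))*(-130) + 139 = (8 - 1*(-33))*(-130) + 139 = (8 + 33)*(-130) + 139 = 41*(-130) + 139 = -5330 + 139 = -5191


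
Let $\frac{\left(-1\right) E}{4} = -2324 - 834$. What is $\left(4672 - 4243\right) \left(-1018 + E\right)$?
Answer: $4982406$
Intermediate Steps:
$E = 12632$ ($E = - 4 \left(-2324 - 834\right) = \left(-4\right) \left(-3158\right) = 12632$)
$\left(4672 - 4243\right) \left(-1018 + E\right) = \left(4672 - 4243\right) \left(-1018 + 12632\right) = 429 \cdot 11614 = 4982406$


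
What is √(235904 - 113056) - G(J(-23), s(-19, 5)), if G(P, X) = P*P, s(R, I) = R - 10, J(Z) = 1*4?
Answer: -16 + 4*√7678 ≈ 334.50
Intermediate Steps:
J(Z) = 4
s(R, I) = -10 + R
G(P, X) = P²
√(235904 - 113056) - G(J(-23), s(-19, 5)) = √(235904 - 113056) - 1*4² = √122848 - 1*16 = 4*√7678 - 16 = -16 + 4*√7678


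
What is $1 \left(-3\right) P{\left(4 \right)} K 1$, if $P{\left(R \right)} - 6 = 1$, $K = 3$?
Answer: $-63$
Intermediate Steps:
$P{\left(R \right)} = 7$ ($P{\left(R \right)} = 6 + 1 = 7$)
$1 \left(-3\right) P{\left(4 \right)} K 1 = 1 \left(-3\right) 7 \cdot 3 \cdot 1 = - 3 \cdot 21 \cdot 1 = \left(-3\right) 21 = -63$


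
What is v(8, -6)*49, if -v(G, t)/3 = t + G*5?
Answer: -4998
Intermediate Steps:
v(G, t) = -15*G - 3*t (v(G, t) = -3*(t + G*5) = -3*(t + 5*G) = -15*G - 3*t)
v(8, -6)*49 = (-15*8 - 3*(-6))*49 = (-120 + 18)*49 = -102*49 = -4998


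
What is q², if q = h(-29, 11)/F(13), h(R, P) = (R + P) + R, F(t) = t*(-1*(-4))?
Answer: 2209/2704 ≈ 0.81694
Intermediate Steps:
F(t) = 4*t (F(t) = t*4 = 4*t)
h(R, P) = P + 2*R (h(R, P) = (P + R) + R = P + 2*R)
q = -47/52 (q = (11 + 2*(-29))/((4*13)) = (11 - 58)/52 = -47*1/52 = -47/52 ≈ -0.90385)
q² = (-47/52)² = 2209/2704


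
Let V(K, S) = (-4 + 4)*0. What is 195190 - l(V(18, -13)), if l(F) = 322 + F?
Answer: 194868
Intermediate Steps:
V(K, S) = 0 (V(K, S) = 0*0 = 0)
195190 - l(V(18, -13)) = 195190 - (322 + 0) = 195190 - 1*322 = 195190 - 322 = 194868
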